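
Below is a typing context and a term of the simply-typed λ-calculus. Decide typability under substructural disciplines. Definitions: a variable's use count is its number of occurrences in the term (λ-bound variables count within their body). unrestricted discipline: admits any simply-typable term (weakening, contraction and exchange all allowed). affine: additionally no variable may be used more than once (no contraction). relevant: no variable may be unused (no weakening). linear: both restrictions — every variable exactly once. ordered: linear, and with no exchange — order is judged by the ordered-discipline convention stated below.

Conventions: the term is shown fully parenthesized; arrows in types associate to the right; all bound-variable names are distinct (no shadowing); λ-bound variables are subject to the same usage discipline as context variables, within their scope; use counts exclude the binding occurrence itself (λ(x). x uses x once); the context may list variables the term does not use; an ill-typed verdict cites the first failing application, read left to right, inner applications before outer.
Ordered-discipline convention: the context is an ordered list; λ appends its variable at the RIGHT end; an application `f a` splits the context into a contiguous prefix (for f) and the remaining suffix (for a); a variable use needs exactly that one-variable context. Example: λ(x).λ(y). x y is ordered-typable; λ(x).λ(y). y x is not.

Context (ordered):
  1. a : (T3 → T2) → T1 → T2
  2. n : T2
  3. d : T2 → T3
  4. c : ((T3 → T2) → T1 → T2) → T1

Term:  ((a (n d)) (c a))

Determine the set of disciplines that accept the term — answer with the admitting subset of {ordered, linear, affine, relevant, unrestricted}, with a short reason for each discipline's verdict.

accepted by: none
variable uses: a=2, n=1, d=1, c=1
left-to-right use order: a, n, d, c, a
typing: ill-typed: non-arrow in function slot: T2
ordered ✗ (not simply typable)
linear ✗ (fails simple typing)
affine ✗ (a type mismatch blocks all five)
relevant ✗ (the type mismatch rejects it)
unrestricted ✗ (not simply typable)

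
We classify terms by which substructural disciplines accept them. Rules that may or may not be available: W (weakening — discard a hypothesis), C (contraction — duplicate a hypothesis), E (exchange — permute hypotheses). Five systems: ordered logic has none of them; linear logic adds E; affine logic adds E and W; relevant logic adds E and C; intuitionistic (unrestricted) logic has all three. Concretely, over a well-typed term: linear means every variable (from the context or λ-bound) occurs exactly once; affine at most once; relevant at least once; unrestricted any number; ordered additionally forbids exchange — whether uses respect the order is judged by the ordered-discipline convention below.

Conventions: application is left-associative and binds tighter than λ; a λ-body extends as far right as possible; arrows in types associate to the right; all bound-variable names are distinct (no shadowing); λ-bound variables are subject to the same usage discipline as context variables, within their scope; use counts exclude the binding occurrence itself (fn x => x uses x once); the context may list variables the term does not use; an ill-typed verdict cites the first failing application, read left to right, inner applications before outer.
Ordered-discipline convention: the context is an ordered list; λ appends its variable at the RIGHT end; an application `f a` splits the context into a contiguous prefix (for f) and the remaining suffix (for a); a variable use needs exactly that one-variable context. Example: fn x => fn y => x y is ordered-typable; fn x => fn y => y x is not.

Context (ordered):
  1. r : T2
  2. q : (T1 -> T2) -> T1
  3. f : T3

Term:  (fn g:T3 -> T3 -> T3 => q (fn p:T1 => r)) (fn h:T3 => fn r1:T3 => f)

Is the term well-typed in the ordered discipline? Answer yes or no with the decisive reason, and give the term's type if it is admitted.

no — needs weakening: g, p, h, r1 unused
variable uses: r=1; q=1; f=1; g (λ-bound)=0; p (λ-bound)=0; h (λ-bound)=0; r1 (λ-bound)=0
left-to-right use order: q, r, f
typing: well-typed — term : T1
per-discipline verdicts: ordered ✗ | linear ✗ | affine ✓ | relevant ✗ | unrestricted ✓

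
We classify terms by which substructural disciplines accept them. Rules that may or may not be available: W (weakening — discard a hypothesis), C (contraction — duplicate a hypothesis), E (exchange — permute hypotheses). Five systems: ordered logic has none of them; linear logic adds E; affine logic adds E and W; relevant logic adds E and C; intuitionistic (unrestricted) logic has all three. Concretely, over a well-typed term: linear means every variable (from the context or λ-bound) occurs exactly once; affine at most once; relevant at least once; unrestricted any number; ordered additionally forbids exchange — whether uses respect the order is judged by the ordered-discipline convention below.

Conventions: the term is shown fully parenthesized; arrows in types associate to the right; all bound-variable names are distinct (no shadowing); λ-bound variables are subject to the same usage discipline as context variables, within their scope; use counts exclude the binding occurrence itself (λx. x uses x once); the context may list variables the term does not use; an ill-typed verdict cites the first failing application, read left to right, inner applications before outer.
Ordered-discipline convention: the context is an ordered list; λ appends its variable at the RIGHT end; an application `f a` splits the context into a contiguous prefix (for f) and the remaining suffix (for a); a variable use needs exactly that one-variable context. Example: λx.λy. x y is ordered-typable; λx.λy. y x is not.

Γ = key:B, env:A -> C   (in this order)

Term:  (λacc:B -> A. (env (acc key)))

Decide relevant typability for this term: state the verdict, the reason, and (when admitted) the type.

yes — at least one use each (key, env, acc); term : (B -> A) -> C
variable uses: key ×1; env ×1; acc [bound] ×1
uses in reading order: env, acc, key
typing: the term checks, with type (B -> A) -> C
summary: ordered ✗, linear ✓, affine ✓, relevant ✓, unrestricted ✓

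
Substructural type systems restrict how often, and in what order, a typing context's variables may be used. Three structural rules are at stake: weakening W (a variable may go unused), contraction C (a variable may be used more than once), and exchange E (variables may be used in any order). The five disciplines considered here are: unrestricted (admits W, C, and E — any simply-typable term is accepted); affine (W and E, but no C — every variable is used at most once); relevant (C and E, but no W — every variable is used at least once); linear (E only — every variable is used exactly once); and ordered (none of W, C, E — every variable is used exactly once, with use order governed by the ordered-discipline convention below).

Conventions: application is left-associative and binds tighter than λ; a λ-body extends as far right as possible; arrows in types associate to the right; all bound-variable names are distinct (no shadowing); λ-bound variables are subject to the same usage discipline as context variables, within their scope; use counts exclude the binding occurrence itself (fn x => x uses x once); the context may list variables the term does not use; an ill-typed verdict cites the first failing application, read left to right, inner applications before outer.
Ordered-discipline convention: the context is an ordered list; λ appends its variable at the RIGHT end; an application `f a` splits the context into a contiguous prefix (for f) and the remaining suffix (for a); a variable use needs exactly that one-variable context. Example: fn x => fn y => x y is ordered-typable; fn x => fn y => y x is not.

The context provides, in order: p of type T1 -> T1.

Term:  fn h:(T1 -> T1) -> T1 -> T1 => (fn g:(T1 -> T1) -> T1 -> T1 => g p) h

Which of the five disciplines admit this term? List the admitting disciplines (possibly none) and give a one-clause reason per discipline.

admitted by: linear, affine, relevant, unrestricted
counts: p ×1; h (λ-bound) ×1; g (λ-bound) ×1
uses in reading order: g, p, h
typing: ✓ — ((T1 -> T1) -> T1 -> T1) -> T1 -> T1
ordered ✗ (no ordered split (uses run g, p, h))
linear ✓ (single use per variable (p, h, g))
affine ✓ (at most one use each (p, h, g))
relevant ✓ (p, h, g: all used, weakening unneeded)
unrestricted ✓ (simply typable at ((T1 -> T1) -> T1 -> T1) -> T1 -> T1; W, C, E all held)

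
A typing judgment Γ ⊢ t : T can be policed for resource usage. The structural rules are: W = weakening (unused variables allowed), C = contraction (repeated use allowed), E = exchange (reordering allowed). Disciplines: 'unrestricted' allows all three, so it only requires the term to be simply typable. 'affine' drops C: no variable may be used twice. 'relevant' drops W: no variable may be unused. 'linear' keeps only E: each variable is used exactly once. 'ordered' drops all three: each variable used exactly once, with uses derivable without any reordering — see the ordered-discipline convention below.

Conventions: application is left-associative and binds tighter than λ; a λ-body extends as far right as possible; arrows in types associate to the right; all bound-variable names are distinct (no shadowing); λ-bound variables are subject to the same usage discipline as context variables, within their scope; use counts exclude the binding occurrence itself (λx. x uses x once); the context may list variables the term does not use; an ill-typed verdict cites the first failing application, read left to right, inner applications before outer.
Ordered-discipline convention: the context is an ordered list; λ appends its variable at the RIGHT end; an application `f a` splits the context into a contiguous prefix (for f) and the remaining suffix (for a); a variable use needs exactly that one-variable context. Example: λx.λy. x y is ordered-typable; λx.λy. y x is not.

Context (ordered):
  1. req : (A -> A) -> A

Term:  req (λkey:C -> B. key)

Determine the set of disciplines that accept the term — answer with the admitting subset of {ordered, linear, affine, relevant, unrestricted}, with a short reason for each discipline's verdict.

admitted by: none
usage: req=1, key [bound]=1
left-to-right use order: req, key
typing: ill-typed: an application expects A -> A but receives (C -> B) -> C -> B
ordered: ✗, the type mismatch rejects it
linear: ✗, not simply typable
affine: ✗, fails simple typing
relevant: ✗, a type mismatch blocks all five
unrestricted: ✗, the type mismatch rejects it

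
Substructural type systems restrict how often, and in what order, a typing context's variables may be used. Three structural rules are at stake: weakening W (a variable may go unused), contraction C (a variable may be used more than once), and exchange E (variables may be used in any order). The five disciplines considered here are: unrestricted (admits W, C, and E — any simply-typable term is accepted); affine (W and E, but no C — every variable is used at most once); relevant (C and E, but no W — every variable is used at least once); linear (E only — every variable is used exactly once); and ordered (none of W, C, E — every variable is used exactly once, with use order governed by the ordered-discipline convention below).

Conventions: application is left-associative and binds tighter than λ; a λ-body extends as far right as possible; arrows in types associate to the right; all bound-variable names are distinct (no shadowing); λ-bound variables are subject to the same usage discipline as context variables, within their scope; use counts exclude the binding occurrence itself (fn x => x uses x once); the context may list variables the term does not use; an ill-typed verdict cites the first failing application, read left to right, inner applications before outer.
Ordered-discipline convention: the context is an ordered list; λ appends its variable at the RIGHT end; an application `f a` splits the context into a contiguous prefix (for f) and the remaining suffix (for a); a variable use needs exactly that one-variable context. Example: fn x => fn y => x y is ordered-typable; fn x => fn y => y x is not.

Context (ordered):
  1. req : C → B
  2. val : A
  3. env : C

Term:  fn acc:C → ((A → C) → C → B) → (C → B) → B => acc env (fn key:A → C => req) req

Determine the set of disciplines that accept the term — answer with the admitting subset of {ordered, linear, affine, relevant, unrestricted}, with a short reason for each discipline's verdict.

admitted by: unrestricted
use counts: req: 2×; val: 0×; env: 1×; acc (λ-bound): 1×; key (λ-bound): 0×
left-to-right use order: acc, env, req, req
typing: ✓ — (C → ((A → C) → C → B) → (C → B) → B) → B
ordered ✗ (uses contraction: req ×2; val, key left unused)
linear ✗ (uses contraction: req ×2; val, key left unused)
affine ✗ (uses contraction: req ×2)
relevant ✗ (val, key left unused)
unrestricted ✓ (type-checks ((C → ((A → C) → C → B) → (C → B) → B) → B) and nothing is barred)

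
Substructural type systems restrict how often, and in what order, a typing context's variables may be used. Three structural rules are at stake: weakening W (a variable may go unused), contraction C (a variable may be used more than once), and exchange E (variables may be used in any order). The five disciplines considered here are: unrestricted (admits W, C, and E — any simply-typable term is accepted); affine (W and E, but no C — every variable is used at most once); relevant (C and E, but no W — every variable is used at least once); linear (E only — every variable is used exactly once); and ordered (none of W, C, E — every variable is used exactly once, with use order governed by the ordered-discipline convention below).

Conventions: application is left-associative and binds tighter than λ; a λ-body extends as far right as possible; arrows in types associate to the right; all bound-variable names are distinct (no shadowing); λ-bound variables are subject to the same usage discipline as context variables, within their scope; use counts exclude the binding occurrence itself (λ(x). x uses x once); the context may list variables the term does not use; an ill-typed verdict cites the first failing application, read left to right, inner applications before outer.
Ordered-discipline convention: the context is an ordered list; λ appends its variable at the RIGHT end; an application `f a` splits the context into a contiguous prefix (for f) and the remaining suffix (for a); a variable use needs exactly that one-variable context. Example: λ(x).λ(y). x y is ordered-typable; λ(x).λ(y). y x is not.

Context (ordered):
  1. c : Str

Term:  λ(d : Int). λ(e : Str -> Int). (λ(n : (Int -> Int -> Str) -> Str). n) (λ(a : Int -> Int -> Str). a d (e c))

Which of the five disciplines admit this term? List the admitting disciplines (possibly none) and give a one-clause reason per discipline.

accepted by: linear, affine, relevant, unrestricted
variable uses: c ×1, d [bound] ×1, e [bound] ×1, n [bound] ×1, a [bound] ×1
uses in reading order: n, a, d, e, c
typing: well-typed at Int -> (Str -> Int) -> (Int -> Int -> Str) -> Str
ordered: ✗, use order n, a, d, e, c needs exchange
linear: ✓, each of c, d, e, n, a used exactly once
affine: ✓, none of c, d, e, n, a used more than once
relevant: ✓, c, d, e, n, a: all used, weakening unneeded
unrestricted: ✓, simply typable at Int -> (Str -> Int) -> (Int -> Int -> Str) -> Str; W, C, E all held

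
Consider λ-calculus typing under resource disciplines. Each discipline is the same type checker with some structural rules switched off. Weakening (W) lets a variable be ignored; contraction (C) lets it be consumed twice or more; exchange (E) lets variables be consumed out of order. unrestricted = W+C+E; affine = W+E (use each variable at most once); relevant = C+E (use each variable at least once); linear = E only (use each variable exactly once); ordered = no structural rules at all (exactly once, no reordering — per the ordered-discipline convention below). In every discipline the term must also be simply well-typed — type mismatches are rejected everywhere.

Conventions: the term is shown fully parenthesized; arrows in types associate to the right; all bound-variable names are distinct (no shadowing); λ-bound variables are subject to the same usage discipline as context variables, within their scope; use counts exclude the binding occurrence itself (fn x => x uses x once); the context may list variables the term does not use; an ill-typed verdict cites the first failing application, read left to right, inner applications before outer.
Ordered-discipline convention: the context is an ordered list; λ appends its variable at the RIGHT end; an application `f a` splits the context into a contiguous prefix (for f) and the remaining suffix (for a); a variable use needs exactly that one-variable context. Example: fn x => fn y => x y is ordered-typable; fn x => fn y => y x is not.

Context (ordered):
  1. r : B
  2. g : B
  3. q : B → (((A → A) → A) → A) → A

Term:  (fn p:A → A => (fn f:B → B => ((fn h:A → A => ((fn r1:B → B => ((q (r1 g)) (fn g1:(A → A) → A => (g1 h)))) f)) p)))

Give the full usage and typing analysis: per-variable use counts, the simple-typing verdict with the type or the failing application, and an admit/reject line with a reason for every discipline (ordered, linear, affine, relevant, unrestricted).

use counts: r: 0×; g: 1×; q: 1×; p [bound]: 1×; f [bound]: 1×; h [bound]: 1×; r1 [bound]: 1×; g1 [bound]: 1×
uses in reading order: q, r1, g, g1, h, f, p
typing: well-typed — term : (A → A) → (B → B) → A
ordered: ✗ — unused: r — weakening required
linear: ✗ — unused: r — weakening required
affine: ✓ — at most one use each (r, g, q, p, f, h, r1, g1)
relevant: ✗ — unused: r — weakening required
unrestricted: ✓ — simply typable at (A → A) → (B → B) → A; W, C, E all held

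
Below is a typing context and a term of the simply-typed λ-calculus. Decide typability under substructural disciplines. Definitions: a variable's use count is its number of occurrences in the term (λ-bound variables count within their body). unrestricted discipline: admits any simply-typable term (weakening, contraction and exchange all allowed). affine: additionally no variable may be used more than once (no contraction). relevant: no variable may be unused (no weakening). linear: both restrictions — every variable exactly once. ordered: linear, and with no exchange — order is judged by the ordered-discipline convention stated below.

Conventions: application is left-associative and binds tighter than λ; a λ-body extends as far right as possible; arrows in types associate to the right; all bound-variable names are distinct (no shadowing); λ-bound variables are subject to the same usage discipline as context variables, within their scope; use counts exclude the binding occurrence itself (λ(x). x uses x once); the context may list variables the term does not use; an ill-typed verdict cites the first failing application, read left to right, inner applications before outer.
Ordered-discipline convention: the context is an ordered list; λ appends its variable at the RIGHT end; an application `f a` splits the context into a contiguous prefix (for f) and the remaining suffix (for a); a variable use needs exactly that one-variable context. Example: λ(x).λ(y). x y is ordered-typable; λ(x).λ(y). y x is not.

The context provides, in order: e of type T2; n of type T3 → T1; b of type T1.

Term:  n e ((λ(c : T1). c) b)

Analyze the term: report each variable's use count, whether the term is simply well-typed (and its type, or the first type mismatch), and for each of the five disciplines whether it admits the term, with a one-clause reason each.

counts: e: 1; n: 1; b: 1; c (λ-bound): 1
use order (left to right): n, e, c, b
typing: ill-typed: a function awaiting T3 gets T2
ordered: ✗ — not simply typable
linear: ✗ — fails simple typing
affine: ✗ — a type mismatch blocks all five
relevant: ✗ — the type mismatch rejects it
unrestricted: ✗ — not simply typable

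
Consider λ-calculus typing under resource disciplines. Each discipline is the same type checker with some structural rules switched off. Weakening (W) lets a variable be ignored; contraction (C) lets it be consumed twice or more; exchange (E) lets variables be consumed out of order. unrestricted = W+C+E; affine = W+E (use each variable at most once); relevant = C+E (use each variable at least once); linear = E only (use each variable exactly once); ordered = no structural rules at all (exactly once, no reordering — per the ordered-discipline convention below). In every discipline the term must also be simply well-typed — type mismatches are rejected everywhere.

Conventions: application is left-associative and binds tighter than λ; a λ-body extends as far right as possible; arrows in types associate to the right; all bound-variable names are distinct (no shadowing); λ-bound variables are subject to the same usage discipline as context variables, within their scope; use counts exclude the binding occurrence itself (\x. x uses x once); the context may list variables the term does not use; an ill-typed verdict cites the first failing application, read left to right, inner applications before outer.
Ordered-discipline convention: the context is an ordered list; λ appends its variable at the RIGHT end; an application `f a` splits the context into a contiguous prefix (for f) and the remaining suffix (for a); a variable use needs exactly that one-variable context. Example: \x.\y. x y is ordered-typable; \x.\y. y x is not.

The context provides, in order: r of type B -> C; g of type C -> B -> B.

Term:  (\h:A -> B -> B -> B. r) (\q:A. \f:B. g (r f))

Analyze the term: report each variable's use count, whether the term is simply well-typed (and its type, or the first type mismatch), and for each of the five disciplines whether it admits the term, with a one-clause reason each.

use counts: r: 2, g: 1, h [bound]: 0, q [bound]: 0, f [bound]: 1
left-to-right use order: r, g, r, f
typing: well-typed at B -> C
ordered: ✗, uses contraction: r ×2; unused: h, q — weakening required
linear: ✗, uses contraction: r ×2; unused: h, q — weakening required
affine: ✗, uses contraction: r ×2
relevant: ✗, unused: h, q — weakening required
unrestricted: ✓, type-checks (B -> C) and nothing is barred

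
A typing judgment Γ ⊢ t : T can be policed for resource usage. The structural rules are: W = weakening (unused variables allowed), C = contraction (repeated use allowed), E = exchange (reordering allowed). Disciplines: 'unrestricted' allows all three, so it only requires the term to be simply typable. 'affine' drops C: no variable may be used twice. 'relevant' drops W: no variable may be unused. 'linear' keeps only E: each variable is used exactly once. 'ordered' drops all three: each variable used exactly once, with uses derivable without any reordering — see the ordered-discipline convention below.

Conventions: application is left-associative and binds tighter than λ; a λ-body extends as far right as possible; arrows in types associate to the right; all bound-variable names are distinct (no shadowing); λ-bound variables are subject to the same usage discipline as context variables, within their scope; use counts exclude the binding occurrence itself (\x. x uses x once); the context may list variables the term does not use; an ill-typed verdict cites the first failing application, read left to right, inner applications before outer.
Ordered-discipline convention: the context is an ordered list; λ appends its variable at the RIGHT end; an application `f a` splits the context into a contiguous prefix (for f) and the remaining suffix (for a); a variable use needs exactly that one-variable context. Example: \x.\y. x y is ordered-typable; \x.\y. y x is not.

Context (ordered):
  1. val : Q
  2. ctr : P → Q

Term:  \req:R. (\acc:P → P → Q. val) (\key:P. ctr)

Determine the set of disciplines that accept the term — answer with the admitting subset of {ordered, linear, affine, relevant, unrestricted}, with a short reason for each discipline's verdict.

accepted by: affine, unrestricted
use counts: val: 1; ctr: 1; req (λ-bound): 0; acc (λ-bound): 0; key (λ-bound): 0
order of uses: val, ctr
typing: the term checks, with type R → Q
ordered ✗ (needs weakening: req, acc, key unused)
linear ✗ (needs weakening: req, acc, key unused)
affine ✓ (val, ctr, req, acc, key: no repeats, contraction unneeded)
relevant ✗ (needs weakening: req, acc, key unused)
unrestricted ✓ (simply typable at R → Q; W, C, E all held)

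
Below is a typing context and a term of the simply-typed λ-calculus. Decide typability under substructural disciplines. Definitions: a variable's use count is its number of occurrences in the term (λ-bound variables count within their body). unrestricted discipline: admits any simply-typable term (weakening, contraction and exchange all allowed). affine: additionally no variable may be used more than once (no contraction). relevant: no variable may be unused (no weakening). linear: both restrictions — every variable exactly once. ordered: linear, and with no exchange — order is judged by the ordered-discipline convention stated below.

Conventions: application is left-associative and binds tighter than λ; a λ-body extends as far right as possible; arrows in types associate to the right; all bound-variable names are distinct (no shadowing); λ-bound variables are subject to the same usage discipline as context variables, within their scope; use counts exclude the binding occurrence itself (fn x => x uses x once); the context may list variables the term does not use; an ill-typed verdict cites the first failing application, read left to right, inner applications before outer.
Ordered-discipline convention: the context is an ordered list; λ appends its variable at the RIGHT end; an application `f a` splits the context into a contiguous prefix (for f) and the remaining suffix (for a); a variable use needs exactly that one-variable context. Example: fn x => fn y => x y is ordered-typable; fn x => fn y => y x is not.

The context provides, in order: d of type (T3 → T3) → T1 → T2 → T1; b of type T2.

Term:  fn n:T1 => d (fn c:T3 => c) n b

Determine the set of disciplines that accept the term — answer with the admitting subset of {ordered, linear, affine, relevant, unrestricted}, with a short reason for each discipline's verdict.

accepted by: linear, affine, relevant, unrestricted
counts: d=1; b=1; n [bound]=1; c [bound]=1
uses in reading order: d, c, n, b
typing: well-typed — term : T1 → T1
ordered: ✗ — no ordered split (uses run d, c, n, b)
linear: ✓ — d, b, n, c: one use apiece
affine: ✓ — d, b, n, c: no repeats, contraction unneeded
relevant: ✓ — none of d, b, n, c goes unused
unrestricted: ✓ — typability at T1 → T1 is all that's needed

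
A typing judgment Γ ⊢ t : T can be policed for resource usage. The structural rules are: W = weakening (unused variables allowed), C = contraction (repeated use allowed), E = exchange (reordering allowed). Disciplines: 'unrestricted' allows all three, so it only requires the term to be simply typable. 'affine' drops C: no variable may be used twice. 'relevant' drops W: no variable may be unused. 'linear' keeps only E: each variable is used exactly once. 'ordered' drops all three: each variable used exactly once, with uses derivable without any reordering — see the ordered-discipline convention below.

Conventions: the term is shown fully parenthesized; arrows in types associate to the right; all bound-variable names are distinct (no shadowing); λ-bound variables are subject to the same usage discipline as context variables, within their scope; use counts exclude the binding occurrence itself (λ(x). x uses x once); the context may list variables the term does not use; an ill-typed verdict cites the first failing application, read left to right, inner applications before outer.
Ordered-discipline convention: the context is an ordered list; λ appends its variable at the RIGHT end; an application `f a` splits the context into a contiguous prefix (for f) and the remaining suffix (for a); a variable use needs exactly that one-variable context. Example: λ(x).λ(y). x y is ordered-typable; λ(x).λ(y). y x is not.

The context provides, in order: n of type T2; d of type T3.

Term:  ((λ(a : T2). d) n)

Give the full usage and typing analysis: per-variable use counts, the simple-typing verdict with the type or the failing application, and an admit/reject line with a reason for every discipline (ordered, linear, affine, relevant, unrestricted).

variable uses: n: 1; d: 1; a (λ-bound): 0
order of uses: d, n
typing: well-typed — term : T3
ordered: ✗, unused: a — weakening required
linear: ✗, unused: a — weakening required
affine: ✓, at most one use each (n, d, a)
relevant: ✗, unused: a — weakening required
unrestricted: ✓, type-checks (T3) and nothing is barred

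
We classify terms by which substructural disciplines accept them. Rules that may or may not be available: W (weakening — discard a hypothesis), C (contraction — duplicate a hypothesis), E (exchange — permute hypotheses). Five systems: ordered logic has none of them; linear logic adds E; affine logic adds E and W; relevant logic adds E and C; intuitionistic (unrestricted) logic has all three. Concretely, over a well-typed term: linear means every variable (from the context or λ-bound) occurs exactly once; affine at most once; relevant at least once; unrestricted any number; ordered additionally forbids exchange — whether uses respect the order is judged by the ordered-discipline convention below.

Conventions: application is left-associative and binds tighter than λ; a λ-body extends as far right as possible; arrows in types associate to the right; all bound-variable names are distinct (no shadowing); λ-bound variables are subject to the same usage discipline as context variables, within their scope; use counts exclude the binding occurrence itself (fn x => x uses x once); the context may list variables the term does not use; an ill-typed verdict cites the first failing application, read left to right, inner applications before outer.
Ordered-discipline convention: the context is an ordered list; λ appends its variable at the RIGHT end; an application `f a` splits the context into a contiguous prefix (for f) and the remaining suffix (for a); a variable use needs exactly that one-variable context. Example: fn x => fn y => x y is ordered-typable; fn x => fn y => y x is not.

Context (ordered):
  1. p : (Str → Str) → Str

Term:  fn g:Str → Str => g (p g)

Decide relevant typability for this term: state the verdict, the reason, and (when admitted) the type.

yes — every one of p, g appears; term : (Str → Str) → Str
counts: p=1; g (bound)=2
uses in reading order: g, p, g
typing: well-typed at (Str → Str) → Str
all disciplines: ordered ✗; linear ✗; affine ✗; relevant ✓; unrestricted ✓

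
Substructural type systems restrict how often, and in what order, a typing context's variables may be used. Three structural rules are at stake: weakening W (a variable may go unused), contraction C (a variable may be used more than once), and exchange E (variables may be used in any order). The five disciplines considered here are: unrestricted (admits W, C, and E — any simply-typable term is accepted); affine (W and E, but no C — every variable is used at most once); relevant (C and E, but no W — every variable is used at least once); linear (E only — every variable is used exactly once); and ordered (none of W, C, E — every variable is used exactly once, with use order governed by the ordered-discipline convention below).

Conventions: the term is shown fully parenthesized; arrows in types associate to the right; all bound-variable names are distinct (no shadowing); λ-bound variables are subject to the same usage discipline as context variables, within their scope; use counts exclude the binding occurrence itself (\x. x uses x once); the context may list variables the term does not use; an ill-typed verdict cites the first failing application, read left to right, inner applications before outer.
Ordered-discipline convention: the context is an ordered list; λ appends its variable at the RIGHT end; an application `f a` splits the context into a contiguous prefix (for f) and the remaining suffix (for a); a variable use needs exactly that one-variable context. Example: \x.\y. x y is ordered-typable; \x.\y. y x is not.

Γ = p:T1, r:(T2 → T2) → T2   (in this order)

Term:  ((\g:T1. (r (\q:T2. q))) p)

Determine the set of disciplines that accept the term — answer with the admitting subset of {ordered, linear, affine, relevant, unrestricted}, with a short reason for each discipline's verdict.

accepted by: affine, unrestricted
use counts: p ×1; r ×1; g (bound) ×0; q (bound) ×1
use order (left to right): r, q, p
typing: ✓ — T2
ordered: ✗, g never used (weakening)
linear: ✗, g never used (weakening)
affine: ✓, p, r, g, q: no repeats, contraction unneeded
relevant: ✗, g never used (weakening)
unrestricted: ✓, typability at T2 is all that's needed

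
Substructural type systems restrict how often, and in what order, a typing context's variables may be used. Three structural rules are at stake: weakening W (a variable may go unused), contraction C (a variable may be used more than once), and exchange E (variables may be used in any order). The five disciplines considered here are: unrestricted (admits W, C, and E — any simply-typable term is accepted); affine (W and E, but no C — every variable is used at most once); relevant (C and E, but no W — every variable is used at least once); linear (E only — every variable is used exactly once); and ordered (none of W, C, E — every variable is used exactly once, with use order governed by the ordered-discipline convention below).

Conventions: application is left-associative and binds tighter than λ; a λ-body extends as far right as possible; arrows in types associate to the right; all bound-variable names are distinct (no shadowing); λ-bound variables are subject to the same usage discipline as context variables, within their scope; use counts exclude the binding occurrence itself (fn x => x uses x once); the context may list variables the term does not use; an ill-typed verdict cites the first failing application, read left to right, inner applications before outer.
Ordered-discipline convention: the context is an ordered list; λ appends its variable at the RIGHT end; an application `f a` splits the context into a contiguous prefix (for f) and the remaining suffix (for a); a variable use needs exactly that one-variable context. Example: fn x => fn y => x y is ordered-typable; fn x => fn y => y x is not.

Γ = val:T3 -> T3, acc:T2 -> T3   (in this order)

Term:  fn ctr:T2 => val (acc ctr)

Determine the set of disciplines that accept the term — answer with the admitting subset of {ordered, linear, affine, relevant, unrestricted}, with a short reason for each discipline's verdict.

admitting disciplines: ordered, linear, affine, relevant, unrestricted
variable uses: val ×1; acc ×1; ctr [bound] ×1
use order (left to right): val, acc, ctr
typing: the term checks, with type T2 -> T3
ordered ✓ (val, acc, ctr: once each, no exchange needed)
linear ✓ (single use per variable (val, acc, ctr))
affine ✓ (val, acc, ctr: no repeats, contraction unneeded)
relevant ✓ (at least one use each (val, acc, ctr))
unrestricted ✓ (well-typed at T2 -> T3; no restrictions here)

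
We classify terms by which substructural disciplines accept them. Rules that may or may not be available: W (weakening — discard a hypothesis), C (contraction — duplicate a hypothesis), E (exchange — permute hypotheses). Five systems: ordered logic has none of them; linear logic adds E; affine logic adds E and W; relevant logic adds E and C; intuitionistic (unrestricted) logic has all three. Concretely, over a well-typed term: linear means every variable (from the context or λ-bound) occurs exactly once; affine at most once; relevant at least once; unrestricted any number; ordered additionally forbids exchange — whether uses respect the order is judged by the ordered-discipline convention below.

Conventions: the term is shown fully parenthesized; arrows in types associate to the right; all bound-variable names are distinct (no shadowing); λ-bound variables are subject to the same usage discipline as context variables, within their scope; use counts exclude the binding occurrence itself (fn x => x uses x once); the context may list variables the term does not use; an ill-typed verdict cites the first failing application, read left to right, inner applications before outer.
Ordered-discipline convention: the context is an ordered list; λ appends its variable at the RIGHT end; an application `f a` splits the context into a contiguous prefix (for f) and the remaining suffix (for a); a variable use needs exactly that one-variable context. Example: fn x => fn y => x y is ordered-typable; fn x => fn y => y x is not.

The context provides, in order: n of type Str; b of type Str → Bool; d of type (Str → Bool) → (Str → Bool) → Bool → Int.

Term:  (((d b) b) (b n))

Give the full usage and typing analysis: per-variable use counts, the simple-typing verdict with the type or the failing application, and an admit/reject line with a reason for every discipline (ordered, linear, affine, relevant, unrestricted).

use counts: n ×1; b ×3; d ×1
uses in reading order: d, b, b, b, n
typing: well-typed — term : Int
ordered: ✗, b ×3 used more than once (contraction)
linear: ✗, b ×3 used more than once (contraction)
affine: ✗, b ×3 used more than once (contraction)
relevant: ✓, at least one use each (n, b, d)
unrestricted: ✓, type-checks (Int) and nothing is barred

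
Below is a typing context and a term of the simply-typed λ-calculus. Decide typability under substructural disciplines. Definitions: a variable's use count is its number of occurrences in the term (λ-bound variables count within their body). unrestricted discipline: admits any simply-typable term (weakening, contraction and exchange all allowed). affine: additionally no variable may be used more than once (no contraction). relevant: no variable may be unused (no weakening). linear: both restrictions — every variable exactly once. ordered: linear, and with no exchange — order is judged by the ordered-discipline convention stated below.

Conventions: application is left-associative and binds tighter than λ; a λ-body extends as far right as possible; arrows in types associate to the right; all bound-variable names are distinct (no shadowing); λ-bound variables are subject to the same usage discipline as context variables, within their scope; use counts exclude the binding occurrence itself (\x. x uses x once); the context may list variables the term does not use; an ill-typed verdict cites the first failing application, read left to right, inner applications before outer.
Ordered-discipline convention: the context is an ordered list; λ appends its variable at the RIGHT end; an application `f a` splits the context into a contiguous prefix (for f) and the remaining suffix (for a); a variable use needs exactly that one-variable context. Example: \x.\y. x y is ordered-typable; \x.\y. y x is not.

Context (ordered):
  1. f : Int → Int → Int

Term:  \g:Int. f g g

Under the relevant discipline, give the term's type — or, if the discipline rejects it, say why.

term : Int → Int
variable uses: f: 1, g (λ-bound): 2
uses in reading order: f, g, g
typing: ✓ — Int → Int
all disciplines: ordered ✗ | linear ✗ | affine ✗ | relevant ✓ | unrestricted ✓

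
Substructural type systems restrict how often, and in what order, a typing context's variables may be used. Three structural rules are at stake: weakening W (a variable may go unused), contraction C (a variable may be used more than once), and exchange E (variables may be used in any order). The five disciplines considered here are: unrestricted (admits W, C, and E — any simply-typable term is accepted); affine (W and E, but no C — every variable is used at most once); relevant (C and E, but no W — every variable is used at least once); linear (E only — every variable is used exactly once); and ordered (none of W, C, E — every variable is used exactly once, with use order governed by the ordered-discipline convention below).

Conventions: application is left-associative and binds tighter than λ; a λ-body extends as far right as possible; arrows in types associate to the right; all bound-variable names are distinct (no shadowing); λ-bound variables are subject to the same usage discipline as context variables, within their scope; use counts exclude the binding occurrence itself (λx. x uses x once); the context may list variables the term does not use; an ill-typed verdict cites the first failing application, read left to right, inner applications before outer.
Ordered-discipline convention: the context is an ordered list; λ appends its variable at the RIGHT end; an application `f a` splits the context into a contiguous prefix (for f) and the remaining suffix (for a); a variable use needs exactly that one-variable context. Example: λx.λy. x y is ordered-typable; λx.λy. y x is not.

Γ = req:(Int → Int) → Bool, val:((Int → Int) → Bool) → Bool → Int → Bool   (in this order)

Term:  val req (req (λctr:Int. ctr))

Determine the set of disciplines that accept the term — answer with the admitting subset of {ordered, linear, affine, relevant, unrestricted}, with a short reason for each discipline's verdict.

accepted by: relevant, unrestricted
variable uses: req: 2; val: 1; ctr [bound]: 1
use order (left to right): val, req, req, ctr
typing: ✓ — Int → Bool
ordered: ✗, req ×2 used more than once (contraction)
linear: ✗, req ×2 used more than once (contraction)
affine: ✗, req ×2 used more than once (contraction)
relevant: ✓, at least one use each (req, val, ctr)
unrestricted: ✓, type-checks (Int → Bool) and nothing is barred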